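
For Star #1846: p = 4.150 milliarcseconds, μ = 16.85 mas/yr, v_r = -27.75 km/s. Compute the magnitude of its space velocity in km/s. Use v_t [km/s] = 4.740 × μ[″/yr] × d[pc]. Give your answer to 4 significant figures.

d = 1/p = 1/0.004150″ = 240.96 pc.
μ = 16.85 mas/yr = 0.01685 ″/yr.
v_t = 4.740 μ d = 4.740 × 0.01685 × 240.96 = 19.245 km/s.
v = √(v_r² + v_t²) = √((-27.75)² + 19.245²) = √1140.43 = 33.77 km/s.

33.77 km/s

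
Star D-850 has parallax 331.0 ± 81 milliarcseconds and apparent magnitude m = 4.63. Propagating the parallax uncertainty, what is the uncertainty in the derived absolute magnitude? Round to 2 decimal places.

σ_M = 0.53 mag

M = m − 5 log₁₀ d + 5 = m + 5 log₁₀ p + 5, so ∂M/∂p = 5/(p ln 10).
σ_M = (5/ln 10) · (σ_p/p) = 2.1715 × 81/331.0 = 2.1715 × 0.24471 = 0.53139.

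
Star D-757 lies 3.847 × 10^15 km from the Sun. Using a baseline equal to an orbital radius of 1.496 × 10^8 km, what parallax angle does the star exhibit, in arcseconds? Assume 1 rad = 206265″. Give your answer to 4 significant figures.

θ ≈ B/d = (1.496 × 10^8) / (3.847 × 10^15) = 3.8887 × 10^-8 rad.
In arcseconds: 3.8887 × 10^-8 × 206265 = 0.008021″.

0.008021 arcsec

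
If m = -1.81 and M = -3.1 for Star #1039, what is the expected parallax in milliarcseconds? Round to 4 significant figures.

m − M = -1.81 − (-3.1) = 1.29.
d = 10^((m−M)/5 + 1) = 10^1.258 = 18.113 pc.
p = 1/d = 1/18.113 = 0.055209 arcsec = 55.209 mas.

55.21 mas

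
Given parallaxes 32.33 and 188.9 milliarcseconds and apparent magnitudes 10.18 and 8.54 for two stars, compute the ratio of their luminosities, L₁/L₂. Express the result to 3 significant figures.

d₁ = 1/p₁ = 1/0.03233″ = 30.931 pc; d₂ = 1/p₂ = 1/0.1889″ = 5.2938 pc.
M₁ = m₁ − 5 log₁₀ d₁ + 5 = 10.18 − 7.4520 + 5 = 7.7280.
M₂ = 8.54 − 3.6188 + 5 = 9.9212.
L₁/L₂ = 10^(0.4(M₂ − M₁)) = 10^(0.4 × 2.1932) = 10^0.87728 = 7.5384.

L₁/L₂ = 7.54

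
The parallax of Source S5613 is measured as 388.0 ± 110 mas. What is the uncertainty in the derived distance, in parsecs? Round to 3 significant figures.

0.731 pc

d = 1/p, so σ_d = σ_p / p².
σ_d = 0.110 / (0.3880)² = 0.110 / 0.15054 = 0.7307 pc.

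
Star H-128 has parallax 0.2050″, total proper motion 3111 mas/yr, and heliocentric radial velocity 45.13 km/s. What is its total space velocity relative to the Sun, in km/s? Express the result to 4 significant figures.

d = 1/p = 1/0.2050″ = 4.878 pc.
μ = 3111 mas/yr = 3.111 ″/yr.
v_t = 4.740 μ d = 4.740 × 3.111 × 4.878 = 71.932 km/s.
v = √(v_r² + v_t²) = √(45.13² + 71.932²) = √7210.93 = 84.917 km/s.

84.92 km/s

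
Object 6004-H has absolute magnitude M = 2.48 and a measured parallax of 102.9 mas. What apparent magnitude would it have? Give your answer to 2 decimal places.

m = 2.42

d = 1/p = 1/0.1029″ = 9.7182 pc.
m − M = 5 log₁₀ d − 5 = 5 log₁₀(9.7182) − 5 = 4.9379 − 5 = -0.0621.
m = M + (m − M) = 2.48 + (-0.0621) = 2.42.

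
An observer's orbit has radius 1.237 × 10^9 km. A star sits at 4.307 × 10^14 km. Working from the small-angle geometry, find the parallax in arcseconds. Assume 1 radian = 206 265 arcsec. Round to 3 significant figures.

0.592 arcsec

θ ≈ B/d = (1.237 × 10^9) / (4.307 × 10^14) = 2.8721 × 10^-6 rad.
In arcseconds: 2.8721 × 10^-6 × 206265 = 0.59241″.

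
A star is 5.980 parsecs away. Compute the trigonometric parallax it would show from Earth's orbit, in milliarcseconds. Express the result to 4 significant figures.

167.2 mas

p = 1/d = 1/5.98 = 0.16722 arcsec.
= 0.16722 × 1000 = 167.22 mas.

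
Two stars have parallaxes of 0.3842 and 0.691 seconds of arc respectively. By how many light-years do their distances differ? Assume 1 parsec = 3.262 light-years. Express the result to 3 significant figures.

3.77 ly

d_A = 1/0.3842″ = 2.6028 pc; d_B = 1/0.6910″ = 1.4472 pc.
|d_B − d_A| = |1.4472 − 2.6028| = 1.1556 pc = 1.1556 × 3.262 ly = 3.7696 ly.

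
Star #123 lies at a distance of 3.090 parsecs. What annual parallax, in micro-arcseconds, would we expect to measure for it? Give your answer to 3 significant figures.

p = 1/d = 1/3.09 = 0.32362 arcsec.
= 0.32362 × 10⁶ = 3.2362 × 10^5 μas.

324000 μas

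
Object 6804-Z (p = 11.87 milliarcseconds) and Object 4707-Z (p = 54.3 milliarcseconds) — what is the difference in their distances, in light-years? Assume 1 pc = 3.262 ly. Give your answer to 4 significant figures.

d_A = 1/0.01187″ = 84.246 pc; d_B = 1/0.05430″ = 18.416 pc.
|d_B − d_A| = |18.416 − 84.246| = 65.83 pc = 65.83 × 3.262 ly = 214.74 ly.

214.7 ly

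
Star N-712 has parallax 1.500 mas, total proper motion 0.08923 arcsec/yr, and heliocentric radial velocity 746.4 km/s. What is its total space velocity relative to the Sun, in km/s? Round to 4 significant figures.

d = 1/p = 1/0.001500″ = 666.67 pc.
v_t = 4.740 μ d = 4.740 × 0.08923 × 666.67 = 281.97 km/s.
v = √(v_r² + v_t²) = √(746.4² + 281.97²) = √636620 = 797.88 km/s.

797.9 km/s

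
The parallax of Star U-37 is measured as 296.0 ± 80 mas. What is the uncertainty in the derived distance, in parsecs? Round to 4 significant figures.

0.9131 pc

d = 1/p, so σ_d = σ_p / p².
σ_d = 0.0800 / (0.2960)² = 0.0800 / 0.087616 = 0.91308 pc.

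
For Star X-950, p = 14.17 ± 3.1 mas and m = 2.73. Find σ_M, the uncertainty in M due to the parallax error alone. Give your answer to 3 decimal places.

M = m − 5 log₁₀ d + 5 = m + 5 log₁₀ p + 5, so ∂M/∂p = 5/(p ln 10).
σ_M = (5/ln 10) · (σ_p/p) = 2.1715 × 3.1/14.17 = 2.1715 × 0.21877 = 0.47506.

σ_M = 0.475 mag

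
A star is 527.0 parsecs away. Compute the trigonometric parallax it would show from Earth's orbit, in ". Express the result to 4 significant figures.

p = 1/d = 1/527 = 0.0018975 arcsec.

0.001898 "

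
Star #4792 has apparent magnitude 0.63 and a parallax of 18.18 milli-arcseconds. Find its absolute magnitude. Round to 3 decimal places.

d = 1/p = 1/0.01818″ = 55.006 pc.
m − M = 5 log₁₀(55.006) − 5 = 8.7021 − 5 = 3.7021.
M = m − (m − M) = 0.63 − 3.7021 = -3.072.

M = -3.072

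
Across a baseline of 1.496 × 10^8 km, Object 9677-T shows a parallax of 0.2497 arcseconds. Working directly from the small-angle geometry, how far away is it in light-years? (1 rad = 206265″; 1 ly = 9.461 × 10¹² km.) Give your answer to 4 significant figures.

13.06 ly

θ = 0.2497″ = 0.2497/206265 = 1.2106 × 10^-6 rad.
d = B/θ = (1.496 × 10^8) / (1.2106 × 10^-6) = 1.2358 × 10^14 km = (1.2358 × 10^14) / (9.461 × 10^12) ly = 13.062 ly.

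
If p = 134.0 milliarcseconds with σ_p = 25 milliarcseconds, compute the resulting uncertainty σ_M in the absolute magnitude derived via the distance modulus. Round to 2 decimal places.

σ_M = 0.41 mag

M = m − 5 log₁₀ d + 5 = m + 5 log₁₀ p + 5, so ∂M/∂p = 5/(p ln 10).
σ_M = (5/ln 10) · (σ_p/p) = 2.1715 × 25/134.0 = 2.1715 × 0.18657 = 0.40514.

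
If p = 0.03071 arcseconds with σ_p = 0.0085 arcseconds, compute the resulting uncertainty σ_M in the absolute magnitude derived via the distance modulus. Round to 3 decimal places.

M = m − 5 log₁₀ d + 5 = m + 5 log₁₀ p + 5, so ∂M/∂p = 5/(p ln 10).
σ_M = (5/ln 10) · (σ_p/p) = 2.1715 × 0.0085/0.03071 = 2.1715 × 0.27678 = 0.60103.

σ_M = 0.601 mag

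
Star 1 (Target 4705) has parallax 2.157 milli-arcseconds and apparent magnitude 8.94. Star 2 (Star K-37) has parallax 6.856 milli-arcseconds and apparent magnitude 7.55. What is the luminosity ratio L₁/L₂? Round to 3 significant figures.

d₁ = 1/p₁ = 1/0.002157″ = 463.61 pc; d₂ = 1/p₂ = 1/0.006856″ = 145.86 pc.
M₁ = m₁ − 5 log₁₀ d₁ + 5 = 8.94 − 13.3308 + 5 = 0.6092.
M₂ = 7.55 − 10.8197 + 5 = 1.7303.
L₁/L₂ = 10^(0.4(M₂ − M₁)) = 10^(0.4 × 1.1211) = 10^0.44844 = 2.8083.

L₁/L₂ = 2.81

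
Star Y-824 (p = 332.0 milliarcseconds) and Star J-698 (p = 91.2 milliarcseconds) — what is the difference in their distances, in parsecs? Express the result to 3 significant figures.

7.95 pc

d_A = 1/0.3320″ = 3.012 pc; d_B = 1/0.09120″ = 10.965 pc.
|d_B − d_A| = |10.965 − 3.012| = 7.953 pc.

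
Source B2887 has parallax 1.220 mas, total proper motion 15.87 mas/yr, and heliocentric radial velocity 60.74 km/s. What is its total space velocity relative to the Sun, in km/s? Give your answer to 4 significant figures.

86.55 km/s

d = 1/p = 1/0.001220″ = 819.67 pc.
μ = 15.87 mas/yr = 0.01587 ″/yr.
v_t = 4.740 μ d = 4.740 × 0.01587 × 819.67 = 61.659 km/s.
v = √(v_r² + v_t²) = √(60.74² + 61.659²) = √7491.18 = 86.552 km/s.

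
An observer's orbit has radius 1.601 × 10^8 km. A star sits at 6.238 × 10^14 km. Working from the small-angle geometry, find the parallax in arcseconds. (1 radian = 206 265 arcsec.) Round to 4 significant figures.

0.05294 arcsec

θ ≈ B/d = (1.601 × 10^8) / (6.238 × 10^14) = 2.5665 × 10^-7 rad.
In arcseconds: 2.5665 × 10^-7 × 206265 = 0.052938″.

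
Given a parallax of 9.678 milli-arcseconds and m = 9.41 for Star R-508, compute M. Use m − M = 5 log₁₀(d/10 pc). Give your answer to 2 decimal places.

d = 1/p = 1/0.009678″ = 103.33 pc.
m − M = 5 log₁₀(103.33) − 5 = 10.0711 − 5 = 5.0711.
M = m − (m − M) = 9.41 − 5.0711 = 4.34.

M = 4.34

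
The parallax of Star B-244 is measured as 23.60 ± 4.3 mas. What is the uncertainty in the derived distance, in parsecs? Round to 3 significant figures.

d = 1/p, so σ_d = σ_p / p².
σ_d = 0.00430 / (0.02360)² = 0.00430 / 0.00055696 = 7.7205 pc.

7.72 pc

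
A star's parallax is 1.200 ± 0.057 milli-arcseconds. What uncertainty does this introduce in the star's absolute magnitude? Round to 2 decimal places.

M = m − 5 log₁₀ d + 5 = m + 5 log₁₀ p + 5, so ∂M/∂p = 5/(p ln 10).
σ_M = (5/ln 10) · (σ_p/p) = 2.1715 × 0.057/1.200 = 2.1715 × 0.0475 = 0.10315.

σ_M = 0.10 mag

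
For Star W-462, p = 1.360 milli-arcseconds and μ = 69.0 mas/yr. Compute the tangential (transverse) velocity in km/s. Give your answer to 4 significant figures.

240.5 km/s

d = 1/p = 1/0.001360″ = 735.29 pc.
μ = 69.0 mas/yr = 0.0690 ″/yr.
v_t = 4.74 × μ × d = 4.74 × 0.0690 × 735.29 = 240.48 km/s.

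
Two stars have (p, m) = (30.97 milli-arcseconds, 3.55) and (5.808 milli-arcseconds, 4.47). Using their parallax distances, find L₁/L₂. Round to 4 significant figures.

d₁ = 1/p₁ = 1/0.03097″ = 32.289 pc; d₂ = 1/p₂ = 1/0.005808″ = 172.18 pc.
M₁ = m₁ − 5 log₁₀ d₁ + 5 = 3.55 − 7.5453 + 5 = 1.0047.
M₂ = 4.47 − 11.1799 + 5 = -1.7099.
L₁/L₂ = 10^(0.4(M₂ − M₁)) = 10^(0.4 × (-2.7146)) = 10^(-1.08584) = 0.082065.

L₁/L₂ = 0.08207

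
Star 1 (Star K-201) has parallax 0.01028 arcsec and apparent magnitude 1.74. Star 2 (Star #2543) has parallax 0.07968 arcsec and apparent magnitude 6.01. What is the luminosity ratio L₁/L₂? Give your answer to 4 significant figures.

L₁/L₂ = 3067

d₁ = 1/p₁ = 1/0.01028″ = 97.276 pc; d₂ = 1/p₂ = 1/0.07968″ = 12.55 pc.
M₁ = m₁ − 5 log₁₀ d₁ + 5 = 1.74 − 9.9400 + 5 = -3.2000.
M₂ = 6.01 − 5.4932 + 5 = 5.5168.
L₁/L₂ = 10^(0.4(M₂ − M₁)) = 10^(0.4 × 8.7168) = 10^3.48672 = 3067.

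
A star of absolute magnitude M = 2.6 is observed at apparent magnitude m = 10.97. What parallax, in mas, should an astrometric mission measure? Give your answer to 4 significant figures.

m − M = 10.97 − 2.6 = 8.37.
d = 10^((m−M)/5 + 1) = 10^2.674 = 472.06 pc.
p = 1/d = 1/472.06 = 0.0021184 arcsec = 2.1184 mas.

2.118 mas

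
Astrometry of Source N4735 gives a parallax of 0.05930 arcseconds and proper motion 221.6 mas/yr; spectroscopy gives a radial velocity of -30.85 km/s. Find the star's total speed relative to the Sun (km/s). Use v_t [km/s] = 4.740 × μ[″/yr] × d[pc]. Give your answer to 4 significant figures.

d = 1/p = 1/0.05930″ = 16.863 pc.
μ = 221.6 mas/yr = 0.2216 ″/yr.
v_t = 4.740 μ d = 4.740 × 0.2216 × 16.863 = 17.713 km/s.
v = √(v_r² + v_t²) = √((-30.85)² + 17.713²) = √1265.47 = 35.573 km/s.

35.57 km/s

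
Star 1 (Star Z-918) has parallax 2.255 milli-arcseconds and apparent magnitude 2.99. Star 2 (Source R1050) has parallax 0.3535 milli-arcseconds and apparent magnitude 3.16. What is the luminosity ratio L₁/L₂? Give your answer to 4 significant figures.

d₁ = 1/p₁ = 1/0.002255″ = 443.46 pc; d₂ = 1/p₂ = 1/0.0003535″ = 2828.9 pc.
M₁ = m₁ − 5 log₁₀ d₁ + 5 = 2.99 − 13.2343 + 5 = -5.2443.
M₂ = 3.16 − 17.2581 + 5 = -9.0981.
L₁/L₂ = 10^(0.4(M₂ − M₁)) = 10^(0.4 × (-3.8538)) = 10^(-1.54152) = 0.02874.

L₁/L₂ = 0.02874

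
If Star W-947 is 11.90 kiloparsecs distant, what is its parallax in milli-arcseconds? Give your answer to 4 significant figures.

d = 11.90 kpc = 11900 pc.
p = 1/d = 1/11900 = 0.000084034 arcsec.
= 0.000084034 × 1000 = 0.084034 mas.

0.08403 mas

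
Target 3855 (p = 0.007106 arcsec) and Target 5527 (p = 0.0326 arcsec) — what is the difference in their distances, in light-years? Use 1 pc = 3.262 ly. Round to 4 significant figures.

359.0 ly

d_A = 1/0.007106″ = 140.73 pc; d_B = 1/0.03260″ = 30.675 pc.
|d_B − d_A| = |30.675 − 140.73| = 110.06 pc = 110.06 × 3.262 ly = 359.02 ly.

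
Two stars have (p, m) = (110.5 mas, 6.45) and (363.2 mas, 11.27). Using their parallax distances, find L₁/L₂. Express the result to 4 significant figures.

d₁ = 1/p₁ = 1/0.1105″ = 9.0498 pc; d₂ = 1/p₂ = 1/0.3632″ = 2.7533 pc.
M₁ = m₁ − 5 log₁₀ d₁ + 5 = 6.45 − 4.7832 + 5 = 6.6668.
M₂ = 11.27 − 2.1993 + 5 = 14.0707.
L₁/L₂ = 10^(0.4(M₂ − M₁)) = 10^(0.4 × 7.4039) = 10^2.96156 = 915.29.

L₁/L₂ = 915.3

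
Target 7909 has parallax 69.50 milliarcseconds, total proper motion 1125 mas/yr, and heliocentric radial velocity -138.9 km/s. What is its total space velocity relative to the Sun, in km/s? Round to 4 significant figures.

d = 1/p = 1/0.06950″ = 14.388 pc.
μ = 1125 mas/yr = 1.125 ″/yr.
v_t = 4.740 μ d = 4.740 × 1.125 × 14.388 = 76.724 km/s.
v = √(v_r² + v_t²) = √((-138.9)² + 76.724²) = √25179.8 = 158.68 km/s.

158.7 km/s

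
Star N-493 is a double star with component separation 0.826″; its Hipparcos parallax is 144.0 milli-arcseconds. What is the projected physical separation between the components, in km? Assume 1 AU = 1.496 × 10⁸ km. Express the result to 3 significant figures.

d = 1/p = 1/0.1440″ = 6.9444 pc.
At distance d (pc), an angle of θ arcsec spans θ·d AU: s = 0.826 × 6.9444 = 5.7361 AU.
= 5.7361 × 1.496 × 10⁸ km = 8.5812 × 10^8 km.

8.58 × 10^8 km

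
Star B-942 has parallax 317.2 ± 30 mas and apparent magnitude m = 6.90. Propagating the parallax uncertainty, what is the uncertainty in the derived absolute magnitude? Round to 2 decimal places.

σ_M = 0.21 mag

M = m − 5 log₁₀ d + 5 = m + 5 log₁₀ p + 5, so ∂M/∂p = 5/(p ln 10).
σ_M = (5/ln 10) · (σ_p/p) = 2.1715 × 30/317.2 = 2.1715 × 0.094578 = 0.20538.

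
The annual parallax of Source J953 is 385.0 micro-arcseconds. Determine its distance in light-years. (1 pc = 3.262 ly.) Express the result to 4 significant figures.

8473 light years

p = 385.0 micro-arcseconds = 0.0003850 arcsec.
d = 1/p = 1/0.0003850 = 2597.4 pc.
In light-years: 2597.4 × 3.262 = 8472.7 ly.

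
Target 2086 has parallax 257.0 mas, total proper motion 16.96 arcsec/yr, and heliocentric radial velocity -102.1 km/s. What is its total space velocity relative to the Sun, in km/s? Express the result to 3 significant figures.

329 km/s

d = 1/p = 1/0.2570″ = 3.8911 pc.
v_t = 4.740 μ d = 4.740 × 16.96 × 3.8911 = 312.81 km/s.
v = √(v_r² + v_t²) = √((-102.1)² + 312.81²) = √108275 = 329.05 km/s.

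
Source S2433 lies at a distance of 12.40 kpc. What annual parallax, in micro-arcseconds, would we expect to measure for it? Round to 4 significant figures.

d = 12.40 kpc = 12400 pc.
p = 1/d = 1/12400 = 0.000080645 arcsec.
= 0.000080645 × 10⁶ = 80.645 μas.

80.65 μas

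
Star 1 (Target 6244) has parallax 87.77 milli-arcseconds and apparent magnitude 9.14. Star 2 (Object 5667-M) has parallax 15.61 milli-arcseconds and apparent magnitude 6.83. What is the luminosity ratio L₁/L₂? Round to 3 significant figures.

L₁/L₂ = 0.00377

d₁ = 1/p₁ = 1/0.08777″ = 11.393 pc; d₂ = 1/p₂ = 1/0.01561″ = 64.061 pc.
M₁ = m₁ − 5 log₁₀ d₁ + 5 = 9.14 − 5.2832 + 5 = 8.8568.
M₂ = 6.83 − 9.0330 + 5 = 2.7970.
L₁/L₂ = 10^(0.4(M₂ − M₁)) = 10^(0.4 × (-6.0598)) = 10^(-2.42392) = 0.0037677.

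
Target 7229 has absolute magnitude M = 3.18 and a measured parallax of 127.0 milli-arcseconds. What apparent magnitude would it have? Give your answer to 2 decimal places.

d = 1/p = 1/0.1270″ = 7.874 pc.
m − M = 5 log₁₀ d − 5 = 5 log₁₀(7.874) − 5 = 4.4810 − 5 = -0.5190.
m = M + (m − M) = 3.18 + (-0.5190) = 2.66.

m = 2.66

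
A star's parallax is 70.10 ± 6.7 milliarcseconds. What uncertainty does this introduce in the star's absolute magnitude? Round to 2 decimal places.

M = m − 5 log₁₀ d + 5 = m + 5 log₁₀ p + 5, so ∂M/∂p = 5/(p ln 10).
σ_M = (5/ln 10) · (σ_p/p) = 2.1715 × 6.7/70.10 = 2.1715 × 0.095578 = 0.20755.

σ_M = 0.21 mag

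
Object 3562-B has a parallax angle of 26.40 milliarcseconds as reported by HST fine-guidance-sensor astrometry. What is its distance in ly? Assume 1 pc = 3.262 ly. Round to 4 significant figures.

p = 26.40 milliarcseconds = 0.02640 arcsec.
d = 1/p = 1/0.02640 = 37.879 pc.
In light-years: 37.879 × 3.262 = 123.56 ly.

123.6 ly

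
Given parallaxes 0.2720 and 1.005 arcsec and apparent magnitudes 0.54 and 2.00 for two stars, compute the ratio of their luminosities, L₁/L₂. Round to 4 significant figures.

L₁/L₂ = 52.38

d₁ = 1/p₁ = 1/0.2720″ = 3.6765 pc; d₂ = 1/p₂ = 1/1.005″ = 0.99502 pc.
M₁ = m₁ − 5 log₁₀ d₁ + 5 = 0.54 − 2.8272 + 5 = 2.7128.
M₂ = 2.00 − (-0.0108) + 5 = 7.0108.
L₁/L₂ = 10^(0.4(M₂ − M₁)) = 10^(0.4 × 4.2980) = 10^1.71920 = 52.384.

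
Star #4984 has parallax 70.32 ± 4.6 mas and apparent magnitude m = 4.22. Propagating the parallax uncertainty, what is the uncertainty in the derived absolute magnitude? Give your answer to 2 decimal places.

σ_M = 0.14 mag

M = m − 5 log₁₀ d + 5 = m + 5 log₁₀ p + 5, so ∂M/∂p = 5/(p ln 10).
σ_M = (5/ln 10) · (σ_p/p) = 2.1715 × 4.6/70.32 = 2.1715 × 0.065415 = 0.14205.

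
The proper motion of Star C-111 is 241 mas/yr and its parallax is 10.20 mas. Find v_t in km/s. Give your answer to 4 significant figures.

d = 1/p = 1/0.01020″ = 98.039 pc.
μ = 241 mas/yr = 0.241 ″/yr.
v_t = 4.74 × μ × d = 4.74 × 0.241 × 98.039 = 111.99 km/s.

112.0 km/s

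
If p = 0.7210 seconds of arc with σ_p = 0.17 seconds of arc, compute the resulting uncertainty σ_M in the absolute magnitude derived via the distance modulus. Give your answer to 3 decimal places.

σ_M = 0.512 mag

M = m − 5 log₁₀ d + 5 = m + 5 log₁₀ p + 5, so ∂M/∂p = 5/(p ln 10).
σ_M = (5/ln 10) · (σ_p/p) = 2.1715 × 0.17/0.7210 = 2.1715 × 0.23578 = 0.512.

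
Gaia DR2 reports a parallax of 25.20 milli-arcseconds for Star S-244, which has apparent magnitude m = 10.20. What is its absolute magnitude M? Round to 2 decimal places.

d = 1/p = 1/0.02520″ = 39.683 pc.
m − M = 5 log₁₀(39.683) − 5 = 7.9930 − 5 = 2.9930.
M = m − (m − M) = 10.20 − 2.9930 = 7.21.

M = 7.21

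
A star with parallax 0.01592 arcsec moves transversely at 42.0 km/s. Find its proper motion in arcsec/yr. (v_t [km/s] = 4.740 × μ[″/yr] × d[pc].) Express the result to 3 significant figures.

d = 1/p = 1/0.01592″ = 62.814 pc.
μ = v_t / (4.74 d) = 42.0 / (4.74 × 62.814) = 42.0 / 297.74 = 0.14106 ″/yr.

0.141 arcsec/yr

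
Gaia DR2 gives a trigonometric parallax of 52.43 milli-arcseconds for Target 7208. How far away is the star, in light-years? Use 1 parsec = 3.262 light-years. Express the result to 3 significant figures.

62.2 light years

p = 52.43 milli-arcseconds = 0.05243 arcsec.
d = 1/p = 1/0.05243 = 19.073 pc.
In light-years: 19.073 × 3.262 = 62.216 ly.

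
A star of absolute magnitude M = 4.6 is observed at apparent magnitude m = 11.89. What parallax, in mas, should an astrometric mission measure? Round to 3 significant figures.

m − M = 11.89 − 4.6 = 7.29.
d = 10^((m−M)/5 + 1) = 10^2.458 = 287.08 pc.
p = 1/d = 1/287.08 = 0.0034833 arcsec = 3.4833 mas.

3.48 mas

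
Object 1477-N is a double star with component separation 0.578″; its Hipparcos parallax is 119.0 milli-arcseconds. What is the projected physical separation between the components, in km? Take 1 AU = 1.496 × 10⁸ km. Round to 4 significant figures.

7.266 × 10^8 km

d = 1/p = 1/0.1190″ = 8.4034 pc.
At distance d (pc), an angle of θ arcsec spans θ·d AU: s = 0.578 × 8.4034 = 4.8572 AU.
= 4.8572 × 1.496 × 10⁸ km = 7.2664 × 10^8 km.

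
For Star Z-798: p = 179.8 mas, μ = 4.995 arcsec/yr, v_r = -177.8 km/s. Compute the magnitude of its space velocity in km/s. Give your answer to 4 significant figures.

221.3 km/s

d = 1/p = 1/0.1798″ = 5.5617 pc.
v_t = 4.740 μ d = 4.740 × 4.995 × 5.5617 = 131.68 km/s.
v = √(v_r² + v_t²) = √((-177.8)² + 131.68²) = √48952.5 = 221.25 km/s.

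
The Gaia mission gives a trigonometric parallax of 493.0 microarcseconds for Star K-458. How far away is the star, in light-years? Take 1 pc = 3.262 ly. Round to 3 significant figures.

6620 light years

p = 493.0 microarcseconds = 0.0004930 arcsec.
d = 1/p = 1/0.0004930 = 2028.4 pc.
In light-years: 2028.4 × 3.262 = 6616.6 ly.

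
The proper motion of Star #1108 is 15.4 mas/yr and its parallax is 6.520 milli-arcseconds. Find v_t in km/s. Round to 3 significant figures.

d = 1/p = 1/0.006520″ = 153.37 pc.
μ = 15.4 mas/yr = 0.0154 ″/yr.
v_t = 4.74 × μ × d = 4.74 × 0.0154 × 153.37 = 11.195 km/s.

11.2 km/s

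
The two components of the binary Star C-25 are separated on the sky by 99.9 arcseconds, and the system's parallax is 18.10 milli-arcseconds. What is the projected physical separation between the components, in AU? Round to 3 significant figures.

5520 AU

d = 1/p = 1/0.01810″ = 55.249 pc.
At distance d (pc), an angle of θ arcsec spans θ·d AU: s = 99.9 × 55.249 = 5519.4 AU.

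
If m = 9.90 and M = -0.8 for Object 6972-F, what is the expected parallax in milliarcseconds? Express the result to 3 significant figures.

m − M = 9.90 − (-0.8) = 10.70.
d = 10^((m−M)/5 + 1) = 10^3.140 = 1380.4 pc.
p = 1/d = 1/1380.4 = 0.00072443 arcsec = 0.72443 mas.

0.724 mas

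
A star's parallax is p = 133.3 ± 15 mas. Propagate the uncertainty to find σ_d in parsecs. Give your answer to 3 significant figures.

d = 1/p, so σ_d = σ_p / p².
σ_d = 0.0150 / (0.1333)² = 0.0150 / 0.017769 = 0.84417 pc.

0.844 pc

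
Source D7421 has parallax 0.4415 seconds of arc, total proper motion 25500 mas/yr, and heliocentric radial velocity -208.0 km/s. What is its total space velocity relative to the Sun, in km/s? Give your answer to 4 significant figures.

d = 1/p = 1/0.4415″ = 2.265 pc.
μ = 25500 mas/yr = 25.50 ″/yr.
v_t = 4.740 μ d = 4.740 × 25.50 × 2.265 = 273.77 km/s.
v = √(v_r² + v_t²) = √((-208.0)² + 273.77²) = √118214 = 343.82 km/s.

343.8 km/s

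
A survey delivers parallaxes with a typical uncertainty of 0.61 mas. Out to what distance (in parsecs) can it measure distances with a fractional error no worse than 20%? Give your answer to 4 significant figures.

327.9 pc

σ_d/d = σ_p/p, so the condition is σ_p/p ≤ 0.20, i.e. p ≥ σ_p/0.20.
p_min = 0.61/0.20 = 3.05 mas = 0.00305 arcsec.
d_max = 1/p_min = 1/0.00305 = 327.87 pc.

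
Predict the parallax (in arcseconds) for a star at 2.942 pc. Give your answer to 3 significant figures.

0.340 arcsec

p = 1/d = 1/2.942 = 0.3399 arcsec.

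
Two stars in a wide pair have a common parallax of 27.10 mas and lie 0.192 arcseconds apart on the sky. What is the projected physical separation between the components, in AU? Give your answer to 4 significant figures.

d = 1/p = 1/0.02710″ = 36.9 pc.
At distance d (pc), an angle of θ arcsec spans θ·d AU: s = 0.192 × 36.9 = 7.0848 AU.

7.085 AU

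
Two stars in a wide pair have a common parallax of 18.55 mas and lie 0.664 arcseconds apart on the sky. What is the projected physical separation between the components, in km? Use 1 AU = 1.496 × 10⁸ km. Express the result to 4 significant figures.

d = 1/p = 1/0.01855″ = 53.908 pc.
At distance d (pc), an angle of θ arcsec spans θ·d AU: s = 0.664 × 53.908 = 35.795 AU.
= 35.795 × 1.496 × 10⁸ km = 5.3549 × 10^9 km.

5.355 × 10^9 km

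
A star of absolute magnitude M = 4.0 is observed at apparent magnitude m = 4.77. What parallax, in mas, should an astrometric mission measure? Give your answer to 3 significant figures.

m − M = 4.77 − 4.0 = 0.77.
d = 10^((m−M)/5 + 1) = 10^1.154 = 14.256 pc.
p = 1/d = 1/14.256 = 0.070146 arcsec = 70.146 mas.

70.1 mas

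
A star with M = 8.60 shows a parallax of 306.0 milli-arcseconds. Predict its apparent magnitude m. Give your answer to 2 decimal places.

d = 1/p = 1/0.3060″ = 3.268 pc.
m − M = 5 log₁₀ d − 5 = 5 log₁₀(3.268) − 5 = 2.5714 − 5 = -2.4286.
m = M + (m − M) = 8.60 + (-2.4286) = 6.17.

m = 6.17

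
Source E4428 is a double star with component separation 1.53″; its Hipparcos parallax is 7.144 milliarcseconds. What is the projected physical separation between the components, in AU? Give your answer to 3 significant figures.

214 AU

d = 1/p = 1/0.007144″ = 139.98 pc.
At distance d (pc), an angle of θ arcsec spans θ·d AU: s = 1.53 × 139.98 = 214.17 AU.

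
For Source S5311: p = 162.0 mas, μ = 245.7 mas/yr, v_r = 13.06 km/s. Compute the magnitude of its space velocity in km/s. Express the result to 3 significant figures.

14.9 km/s

d = 1/p = 1/0.1620″ = 6.1728 pc.
μ = 245.7 mas/yr = 0.2457 ″/yr.
v_t = 4.740 μ d = 4.740 × 0.2457 × 6.1728 = 7.189 km/s.
v = √(v_r² + v_t²) = √(13.06² + 7.189²) = √222.245 = 14.908 km/s.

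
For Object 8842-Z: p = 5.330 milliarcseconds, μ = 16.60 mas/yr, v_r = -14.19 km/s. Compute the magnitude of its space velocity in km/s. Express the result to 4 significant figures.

20.48 km/s

d = 1/p = 1/0.005330″ = 187.62 pc.
μ = 16.60 mas/yr = 0.01660 ″/yr.
v_t = 4.740 μ d = 4.740 × 0.01660 × 187.62 = 14.763 km/s.
v = √(v_r² + v_t²) = √((-14.19)² + 14.763²) = √419.302 = 20.477 km/s.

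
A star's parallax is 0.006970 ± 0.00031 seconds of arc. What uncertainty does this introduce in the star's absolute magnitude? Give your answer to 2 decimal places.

M = m − 5 log₁₀ d + 5 = m + 5 log₁₀ p + 5, so ∂M/∂p = 5/(p ln 10).
σ_M = (5/ln 10) · (σ_p/p) = 2.1715 × 0.00031/0.006970 = 2.1715 × 0.044476 = 0.09658.

σ_M = 0.10 mag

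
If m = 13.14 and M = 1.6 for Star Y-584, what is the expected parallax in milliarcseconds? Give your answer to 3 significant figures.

m − M = 13.14 − 1.6 = 11.54.
d = 10^((m−M)/5 + 1) = 10^3.308 = 2032.4 pc.
p = 1/d = 1/2032.4 = 0.00049203 arcsec = 0.49203 mas.

0.492 mas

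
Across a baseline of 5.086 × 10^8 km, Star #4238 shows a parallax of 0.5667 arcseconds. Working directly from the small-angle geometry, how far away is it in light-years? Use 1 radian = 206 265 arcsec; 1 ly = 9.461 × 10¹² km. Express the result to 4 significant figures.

θ = 0.5667″ = 0.5667/206265 = 2.7474 × 10^-6 rad.
d = B/θ = (5.086 × 10^8) / (2.7474 × 10^-6) = 1.8512 × 10^14 km = (1.8512 × 10^14) / (9.461 × 10^12) ly = 19.567 ly.

19.57 ly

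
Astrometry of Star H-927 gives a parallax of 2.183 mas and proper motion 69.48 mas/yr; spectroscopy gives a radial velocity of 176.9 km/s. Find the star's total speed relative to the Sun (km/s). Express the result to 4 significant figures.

d = 1/p = 1/0.002183″ = 458.09 pc.
μ = 69.48 mas/yr = 0.06948 ″/yr.
v_t = 4.740 μ d = 4.740 × 0.06948 × 458.09 = 150.87 km/s.
v = √(v_r² + v_t²) = √(176.9² + 150.87²) = √54055.4 = 232.5 km/s.

232.5 km/s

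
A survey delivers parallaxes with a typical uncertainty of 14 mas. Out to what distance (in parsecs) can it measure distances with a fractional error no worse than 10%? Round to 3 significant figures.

σ_d/d = σ_p/p, so the condition is σ_p/p ≤ 0.10, i.e. p ≥ σ_p/0.10.
p_min = 14/0.10 = 140 mas = 0.14 arcsec.
d_max = 1/p_min = 1/0.14 = 7.1429 pc.

7.14 pc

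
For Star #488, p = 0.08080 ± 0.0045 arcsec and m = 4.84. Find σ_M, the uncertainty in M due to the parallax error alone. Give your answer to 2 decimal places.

σ_M = 0.12 mag

M = m − 5 log₁₀ d + 5 = m + 5 log₁₀ p + 5, so ∂M/∂p = 5/(p ln 10).
σ_M = (5/ln 10) · (σ_p/p) = 2.1715 × 0.0045/0.08080 = 2.1715 × 0.055693 = 0.12094.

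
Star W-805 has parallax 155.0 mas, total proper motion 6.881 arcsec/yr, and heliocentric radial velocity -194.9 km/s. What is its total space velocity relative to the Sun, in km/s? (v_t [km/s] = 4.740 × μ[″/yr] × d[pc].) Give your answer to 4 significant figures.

d = 1/p = 1/0.1550″ = 6.4516 pc.
v_t = 4.740 μ d = 4.740 × 6.881 × 6.4516 = 210.42 km/s.
v = √(v_r² + v_t²) = √((-194.9)² + 210.42²) = √82262.6 = 286.81 km/s.

286.8 km/s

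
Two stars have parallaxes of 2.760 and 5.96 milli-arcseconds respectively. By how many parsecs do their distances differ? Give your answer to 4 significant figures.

194.5 pc

d_A = 1/0.002760″ = 362.32 pc; d_B = 1/0.005960″ = 167.79 pc.
|d_B − d_A| = |167.79 − 362.32| = 194.53 pc.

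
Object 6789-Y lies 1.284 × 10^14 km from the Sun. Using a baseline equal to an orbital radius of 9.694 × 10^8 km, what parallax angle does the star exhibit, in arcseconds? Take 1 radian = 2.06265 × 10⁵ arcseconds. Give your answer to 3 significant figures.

θ ≈ B/d = (9.694 × 10^8) / (1.284 × 10^14) = 7.5498 × 10^-6 rad.
In arcseconds: 7.5498 × 10^-6 × 206265 = 1.5573″.

1.56 arcsec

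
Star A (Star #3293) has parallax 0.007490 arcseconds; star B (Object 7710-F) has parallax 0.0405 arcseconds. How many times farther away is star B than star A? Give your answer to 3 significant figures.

Since d = 1/p, d_B/d_A = p_A/p_B.
= 0.007490 / 0.0405 = 0.18494.

0.185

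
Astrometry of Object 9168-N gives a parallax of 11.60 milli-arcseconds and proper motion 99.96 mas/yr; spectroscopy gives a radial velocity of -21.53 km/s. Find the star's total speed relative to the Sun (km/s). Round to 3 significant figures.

46.2 km/s

d = 1/p = 1/0.01160″ = 86.207 pc.
μ = 99.96 mas/yr = 0.09996 ″/yr.
v_t = 4.740 μ d = 4.740 × 0.09996 × 86.207 = 40.846 km/s.
v = √(v_r² + v_t²) = √((-21.53)² + 40.846²) = √2131.94 = 46.173 km/s.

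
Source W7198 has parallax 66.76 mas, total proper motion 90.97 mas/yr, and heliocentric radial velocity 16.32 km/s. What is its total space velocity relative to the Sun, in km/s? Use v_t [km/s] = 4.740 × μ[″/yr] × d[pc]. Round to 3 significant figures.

17.6 km/s

d = 1/p = 1/0.06676″ = 14.979 pc.
μ = 90.97 mas/yr = 0.09097 ″/yr.
v_t = 4.740 μ d = 4.740 × 0.09097 × 14.979 = 6.4589 km/s.
v = √(v_r² + v_t²) = √(16.32² + 6.4589²) = √308.06 = 17.552 km/s.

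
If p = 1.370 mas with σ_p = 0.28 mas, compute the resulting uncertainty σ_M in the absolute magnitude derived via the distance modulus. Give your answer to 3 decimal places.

M = m − 5 log₁₀ d + 5 = m + 5 log₁₀ p + 5, so ∂M/∂p = 5/(p ln 10).
σ_M = (5/ln 10) · (σ_p/p) = 2.1715 × 0.28/1.370 = 2.1715 × 0.20438 = 0.44381.

σ_M = 0.444 mag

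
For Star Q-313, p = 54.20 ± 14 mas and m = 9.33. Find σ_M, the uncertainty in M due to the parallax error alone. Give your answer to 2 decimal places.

σ_M = 0.56 mag

M = m − 5 log₁₀ d + 5 = m + 5 log₁₀ p + 5, so ∂M/∂p = 5/(p ln 10).
σ_M = (5/ln 10) · (σ_p/p) = 2.1715 × 14/54.20 = 2.1715 × 0.2583 = 0.5609.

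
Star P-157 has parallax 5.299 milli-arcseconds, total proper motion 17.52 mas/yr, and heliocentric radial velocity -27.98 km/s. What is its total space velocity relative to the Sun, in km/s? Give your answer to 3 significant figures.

32.1 km/s

d = 1/p = 1/0.005299″ = 188.71 pc.
μ = 17.52 mas/yr = 0.01752 ″/yr.
v_t = 4.740 μ d = 4.740 × 0.01752 × 188.71 = 15.671 km/s.
v = √(v_r² + v_t²) = √((-27.98)² + 15.671²) = √1028.46 = 32.07 km/s.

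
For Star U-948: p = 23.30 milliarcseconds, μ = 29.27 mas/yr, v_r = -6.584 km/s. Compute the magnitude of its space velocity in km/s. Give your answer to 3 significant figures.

d = 1/p = 1/0.02330″ = 42.918 pc.
μ = 29.27 mas/yr = 0.02927 ″/yr.
v_t = 4.740 μ d = 4.740 × 0.02927 × 42.918 = 5.9544 km/s.
v = √(v_r² + v_t²) = √((-6.584)² + 5.9544²) = √78.8039 = 8.8772 km/s.

8.88 km/s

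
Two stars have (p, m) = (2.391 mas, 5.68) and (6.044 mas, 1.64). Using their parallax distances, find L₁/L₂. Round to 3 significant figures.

L₁/L₂ = 0.155

d₁ = 1/p₁ = 1/0.002391″ = 418.24 pc; d₂ = 1/p₂ = 1/0.006044″ = 165.45 pc.
M₁ = m₁ − 5 log₁₀ d₁ + 5 = 5.68 − 13.1071 + 5 = -2.4271.
M₂ = 1.64 − 11.0933 + 5 = -4.4533.
L₁/L₂ = 10^(0.4(M₂ − M₁)) = 10^(0.4 × (-2.0262)) = 10^(-0.81048) = 0.15471.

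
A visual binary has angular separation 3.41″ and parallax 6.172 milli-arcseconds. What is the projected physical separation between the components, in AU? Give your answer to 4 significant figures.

552.5 AU

d = 1/p = 1/0.006172″ = 162.02 pc.
At distance d (pc), an angle of θ arcsec spans θ·d AU: s = 3.41 × 162.02 = 552.49 AU.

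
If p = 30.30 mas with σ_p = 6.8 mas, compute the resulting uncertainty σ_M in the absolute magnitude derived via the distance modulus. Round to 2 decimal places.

M = m − 5 log₁₀ d + 5 = m + 5 log₁₀ p + 5, so ∂M/∂p = 5/(p ln 10).
σ_M = (5/ln 10) · (σ_p/p) = 2.1715 × 6.8/30.30 = 2.1715 × 0.22442 = 0.48733.

σ_M = 0.49 mag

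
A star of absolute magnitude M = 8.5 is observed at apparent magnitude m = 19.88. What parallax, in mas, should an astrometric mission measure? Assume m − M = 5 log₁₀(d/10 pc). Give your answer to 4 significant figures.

m − M = 19.88 − 8.5 = 11.38.
d = 10^((m−M)/5 + 1) = 10^3.276 = 1888 pc.
p = 1/d = 1/1888 = 0.00052966 arcsec = 0.52966 mas.

0.5297 mas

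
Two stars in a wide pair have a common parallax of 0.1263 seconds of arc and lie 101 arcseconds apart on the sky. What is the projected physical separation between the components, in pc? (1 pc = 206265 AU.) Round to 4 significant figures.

d = 1/p = 1/0.1263″ = 7.9177 pc.
At distance d (pc), an angle of θ arcsec spans θ·d AU: s = 101 × 7.9177 = 799.69 AU.
= 799.69 / 206265 = 0.0038770 pc.

0.003877 pc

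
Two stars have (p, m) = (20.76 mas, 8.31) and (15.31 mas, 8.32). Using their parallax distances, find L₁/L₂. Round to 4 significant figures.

L₁/L₂ = 0.5489

d₁ = 1/p₁ = 1/0.02076″ = 48.17 pc; d₂ = 1/p₂ = 1/0.01531″ = 65.317 pc.
M₁ = m₁ − 5 log₁₀ d₁ + 5 = 8.31 − 8.4139 + 5 = 4.8961.
M₂ = 8.32 − 9.0751 + 5 = 4.2449.
L₁/L₂ = 10^(0.4(M₂ − M₁)) = 10^(0.4 × (-0.6512)) = 10^(-0.26048) = 0.54893.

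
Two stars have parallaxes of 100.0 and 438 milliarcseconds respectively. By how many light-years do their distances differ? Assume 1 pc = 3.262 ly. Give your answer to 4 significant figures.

d_A = 1/0.1000″ = 10 pc; d_B = 1/0.4380″ = 2.2831 pc.
|d_B − d_A| = |2.2831 − 10| = 7.7169 pc = 7.7169 × 3.262 ly = 25.173 ly.

25.17 ly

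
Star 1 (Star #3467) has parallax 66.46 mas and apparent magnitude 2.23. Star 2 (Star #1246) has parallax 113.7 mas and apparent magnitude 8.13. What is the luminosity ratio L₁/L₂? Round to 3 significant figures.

d₁ = 1/p₁ = 1/0.06646″ = 15.047 pc; d₂ = 1/p₂ = 1/0.1137″ = 8.7951 pc.
M₁ = m₁ − 5 log₁₀ d₁ + 5 = 2.23 − 5.8872 + 5 = 1.3428.
M₂ = 8.13 − 4.7212 + 5 = 8.4088.
L₁/L₂ = 10^(0.4(M₂ − M₁)) = 10^(0.4 × 7.0660) = 10^2.82640 = 670.5.

L₁/L₂ = 671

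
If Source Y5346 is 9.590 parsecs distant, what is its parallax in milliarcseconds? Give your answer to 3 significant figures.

p = 1/d = 1/9.59 = 0.10428 arcsec.
= 0.10428 × 1000 = 104.28 mas.

104 mas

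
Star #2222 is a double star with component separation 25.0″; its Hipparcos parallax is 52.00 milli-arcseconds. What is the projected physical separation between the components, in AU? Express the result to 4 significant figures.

480.8 AU

d = 1/p = 1/0.05200″ = 19.231 pc.
At distance d (pc), an angle of θ arcsec spans θ·d AU: s = 25.0 × 19.231 = 480.78 AU.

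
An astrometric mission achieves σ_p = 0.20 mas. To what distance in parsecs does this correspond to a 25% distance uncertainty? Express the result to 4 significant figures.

σ_d/d = σ_p/p, so the condition is σ_p/p ≤ 0.25, i.e. p ≥ σ_p/0.25.
p_min = 0.20/0.25 = 0.8 mas = 0.0008 arcsec.
d_max = 1/p_min = 1/0.0008 = 1250 pc.

1250 pc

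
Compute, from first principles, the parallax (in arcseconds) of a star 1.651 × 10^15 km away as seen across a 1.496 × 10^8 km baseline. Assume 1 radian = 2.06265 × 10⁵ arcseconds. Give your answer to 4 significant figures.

θ ≈ B/d = (1.496 × 10^8) / (1.651 × 10^15) = 9.0612 × 10^-8 rad.
In arcseconds: 9.0612 × 10^-8 × 206265 = 0.01869″.

0.01869 arcsec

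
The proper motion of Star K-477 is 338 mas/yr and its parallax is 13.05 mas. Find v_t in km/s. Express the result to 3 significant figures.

d = 1/p = 1/0.01305″ = 76.628 pc.
μ = 338 mas/yr = 0.338 ″/yr.
v_t = 4.74 × μ × d = 4.74 × 0.338 × 76.628 = 122.77 km/s.

123 km/s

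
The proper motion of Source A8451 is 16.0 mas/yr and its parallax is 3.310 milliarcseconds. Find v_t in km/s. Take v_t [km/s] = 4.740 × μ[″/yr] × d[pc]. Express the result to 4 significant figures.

d = 1/p = 1/0.003310″ = 302.11 pc.
μ = 16.0 mas/yr = 0.0160 ″/yr.
v_t = 4.74 × μ × d = 4.74 × 0.0160 × 302.11 = 22.912 km/s.

22.91 km/s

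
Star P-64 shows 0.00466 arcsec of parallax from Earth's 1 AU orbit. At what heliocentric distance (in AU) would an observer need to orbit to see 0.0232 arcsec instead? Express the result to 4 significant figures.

4.979 AU

Parallax scales linearly with baseline: p ∝ B, so B = p_target / p_Earth × 1 AU.
B = 0.0232 / 0.00466 = 4.9785 AU.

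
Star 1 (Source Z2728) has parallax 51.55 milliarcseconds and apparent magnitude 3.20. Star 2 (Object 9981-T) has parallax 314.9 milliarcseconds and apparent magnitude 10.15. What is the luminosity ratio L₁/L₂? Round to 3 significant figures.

d₁ = 1/p₁ = 1/0.05155″ = 19.399 pc; d₂ = 1/p₂ = 1/0.3149″ = 3.1756 pc.
M₁ = m₁ − 5 log₁₀ d₁ + 5 = 3.20 − 6.4389 + 5 = 1.7611.
M₂ = 10.15 − 2.5091 + 5 = 12.6409.
L₁/L₂ = 10^(0.4(M₂ − M₁)) = 10^(0.4 × 10.8798) = 10^4.35192 = 22486.

L₁/L₂ = 22500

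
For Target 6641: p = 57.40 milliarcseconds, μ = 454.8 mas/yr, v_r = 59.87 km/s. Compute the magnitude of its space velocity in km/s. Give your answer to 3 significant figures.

d = 1/p = 1/0.05740″ = 17.422 pc.
μ = 454.8 mas/yr = 0.4548 ″/yr.
v_t = 4.740 μ d = 4.740 × 0.4548 × 17.422 = 37.558 km/s.
v = √(v_r² + v_t²) = √(59.87² + 37.558²) = √4995.02 = 70.675 km/s.

70.7 km/s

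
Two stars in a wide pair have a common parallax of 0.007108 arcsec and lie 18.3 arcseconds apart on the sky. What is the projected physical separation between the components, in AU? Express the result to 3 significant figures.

d = 1/p = 1/0.007108″ = 140.69 pc.
At distance d (pc), an angle of θ arcsec spans θ·d AU: s = 18.3 × 140.69 = 2574.6 AU.

2570 AU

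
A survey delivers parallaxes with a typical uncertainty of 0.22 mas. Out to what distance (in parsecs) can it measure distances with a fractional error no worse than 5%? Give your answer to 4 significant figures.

σ_d/d = σ_p/p, so the condition is σ_p/p ≤ 0.05, i.e. p ≥ σ_p/0.05.
p_min = 0.22/0.05 = 4.4 mas = 0.0044 arcsec.
d_max = 1/p_min = 1/0.0044 = 227.27 pc.

227.3 pc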